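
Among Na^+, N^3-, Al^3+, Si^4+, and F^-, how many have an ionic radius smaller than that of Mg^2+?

2

Isoelectronic series (10 e⁻ each). Size is set by nuclear charge: more protons means a smaller ion. Si^4+ (Z=14), Al^3+ (Z=13), Mg^2+ (Z=12), Na^+ (Z=11), F^- (Z=9), N^3- (Z=7).
Overall: Si^4+ < Al^3+ < Mg^2+ < Na^+ < F^- < N^3-. Mg^2+ has 2 below it and 3 above. So 2 are smaller.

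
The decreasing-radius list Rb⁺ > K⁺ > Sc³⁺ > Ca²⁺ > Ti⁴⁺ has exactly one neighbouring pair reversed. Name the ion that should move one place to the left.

Scanning neighbour by neighbour, only Sc³⁺/Ca²⁺ violates a trend: Sc³⁺ and Ca²⁺ share 18 electrons; the higher nuclear charge on Sc (Z=21) contracts it more, so Sc³⁺ < Ca²⁺. That makes Ca²⁺ the one sitting a position late relative to where it belongs.

Ca²⁺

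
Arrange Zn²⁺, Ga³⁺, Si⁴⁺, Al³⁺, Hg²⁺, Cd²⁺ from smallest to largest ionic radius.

Tabulating Z and e⁻: Si⁴⁺ (Z=14, 10 e⁻), Al³⁺ (Z=13, 10 e⁻), Ga³⁺ (Z=31, 28 e⁻), Zn²⁺ (Z=30, 28 e⁻), Cd²⁺ (Z=48, 46 e⁻), Hg²⁺ (Z=80, 78 e⁻). Si⁴⁺ < Al³⁺ (isoelectronic, higher Z=14 is smaller); Al³⁺ < Ga³⁺ (same group, 1 shell fewer); Ga³⁺ < Zn²⁺ (both 28 e⁻, Z=31>30); Zn²⁺ < Cd²⁺ (same group, period 4 vs 5); Cd²⁺ < Hg²⁺ (same group, 1 shell fewer).

Si⁴⁺ < Al³⁺ < Ga³⁺ < Zn²⁺ < Cd²⁺ < Hg²⁺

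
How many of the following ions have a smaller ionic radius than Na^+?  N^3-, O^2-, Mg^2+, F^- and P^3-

1

Work out protons and electrons: Mg^2+: 10 e⁻, Z=12, Na^+: 10 e⁻, Z=11, F^-: 10 e⁻, Z=9, O^2-: 10 e⁻, Z=8, N^3-: 10 e⁻, Z=7, P^3-: 18 e⁻, Z=15. Mg^2+ < Na^+ (isoelectronic, higher Z=12 is smaller); Na^+ < F^- (isoelectronic, higher Z=11 is smaller); F^- < O^2- (both 10 e⁻, Z=9>8); O^2- < N^3- (both 10 e⁻, Z=8>7); N^3- < P^3- (same group, 1 shell fewer).
Relative to Na^+, the ions that are smaller are Mg^2+. That's 1.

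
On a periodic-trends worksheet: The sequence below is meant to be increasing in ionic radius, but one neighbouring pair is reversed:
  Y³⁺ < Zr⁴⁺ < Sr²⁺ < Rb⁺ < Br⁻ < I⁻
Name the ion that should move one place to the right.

The pair Y³⁺, Zr⁴⁺ is the wrong way round — both have 36 electrons but Z(Zr)=40 > Z(Y)=39, so Zr⁴⁺ should be the smaller of the two. All other adjacent pairs agree with periodic trends, so Y³⁺ is the misplaced ion.

Y³⁺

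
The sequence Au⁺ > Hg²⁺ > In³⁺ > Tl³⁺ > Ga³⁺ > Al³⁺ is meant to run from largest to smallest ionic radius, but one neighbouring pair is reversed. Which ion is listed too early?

In³⁺

Check each adjacent pair. In³⁺ and Tl³⁺ are reversed: In³⁺ and Tl³⁺ are in one column with the same charge; the lighter period-5 ion has one fewer shell and is smaller. No other neighbouring pair contradicts the periodic trends, so In³⁺ is the ion listed too early.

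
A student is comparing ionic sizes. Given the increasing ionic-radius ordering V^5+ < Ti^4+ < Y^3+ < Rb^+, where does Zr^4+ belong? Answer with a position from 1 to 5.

First list Z and electron count for each: V^5+ (Z=23, 18 e⁻), Ti^4+ (Z=22, 18 e⁻), Zr^4+ (Z=40, 36 e⁻), Y^3+ (Z=39, 36 e⁻), Rb^+ (Z=37, 36 e⁻). V^5+ < Ti^4+ (both 18 e⁻, Z=23>22); Ti^4+ < Zr^4+ (same group, period 4 vs 5); Zr^4+ < Y^3+ (isoelectronic, higher Z=40 is smaller); Y^3+ < Rb^+ (both 36 e⁻, Z=39>37).
With Zr^4+ included the full order is V^5+ < Ti^4+ < Zr^4+ < Y^3+ < Rb^+, so it takes position 3.

3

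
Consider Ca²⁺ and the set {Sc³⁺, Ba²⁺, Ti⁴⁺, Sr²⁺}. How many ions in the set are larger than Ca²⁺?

2

Work out protons and electrons: Ti⁴⁺ has 18 e⁻ (Z=22), Sc³⁺ has 18 e⁻ (Z=21), Ca²⁺ has 18 e⁻ (Z=20), Sr²⁺ has 36 e⁻ (Z=38), Ba²⁺ has 54 e⁻ (Z=56). Ti⁴⁺ < Sc³⁺ (isoelectronic, higher Z=22 is smaller); Sc³⁺ < Ca²⁺ (both 18 e⁻, Z=21>20); Ca²⁺ < Sr²⁺ (same group, period 4 vs 5); Sr²⁺ < Ba²⁺ (same group, 1 shell fewer).
Placing each against Ca²⁺: smaller — Ti⁴⁺, Sc³⁺; larger — Sr²⁺, Ba²⁺. That's 2.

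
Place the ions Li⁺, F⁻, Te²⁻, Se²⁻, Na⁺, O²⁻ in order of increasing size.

Li⁺ < Na⁺ < F⁻ < O²⁻ < Se²⁻ < Te²⁻

Electron counts and nuclear charges: Li⁺: 2 e⁻, Z=3, Na⁺: 10 e⁻, Z=11, F⁻: 10 e⁻, Z=9, O²⁻: 10 e⁻, Z=8, Se²⁻: 36 e⁻, Z=34, Te²⁻: 54 e⁻, Z=52. Li⁺ < Na⁺ (same group, period 2 vs 3); Na⁺ < F⁻ (isoelectronic, higher Z=11 is smaller); F⁻ < O²⁻ (both 10 e⁻, Z=9>8); O²⁻ < Se²⁻ (same group, period 2 vs 4); Se²⁻ < Te²⁻ (same group, period 4 vs 5).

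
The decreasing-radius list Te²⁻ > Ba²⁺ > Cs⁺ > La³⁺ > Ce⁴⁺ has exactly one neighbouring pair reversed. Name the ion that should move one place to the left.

Cs⁺

Compare adjacent ions: Ba²⁺ and Cs⁺ share 54 electrons; the higher nuclear charge on Ba (Z=56) contracts it more, so Ba²⁺ < Cs⁺ — yet in this decreasing list Ba²⁺ sits before Cs⁺. Nothing else is reversed, so Cs⁺ should move one place to the left.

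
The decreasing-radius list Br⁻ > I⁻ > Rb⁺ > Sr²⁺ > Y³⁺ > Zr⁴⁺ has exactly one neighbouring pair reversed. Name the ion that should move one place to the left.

Scanning neighbour by neighbour, only Br⁻/I⁻ violates a trend: Br⁻ and I⁻ are in one column with the same charge; the lighter period-4 ion has one fewer shell and is smaller. That makes I⁻ the one sitting a position late relative to where it belongs.

I⁻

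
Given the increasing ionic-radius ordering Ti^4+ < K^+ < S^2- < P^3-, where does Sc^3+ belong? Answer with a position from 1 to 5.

Isoelectronic series (18 e⁻ each). Size is set by nuclear charge: more protons means a smaller ion. Ti^4+ (Z=22), Sc^3+ (Z=21), K^+ (Z=19), S^2- (Z=16), P^3- (Z=15).
Merged order: Ti^4+ < Sc^3+ < K^+ < S^2- < P^3- — Sc^3+ is number 2.

2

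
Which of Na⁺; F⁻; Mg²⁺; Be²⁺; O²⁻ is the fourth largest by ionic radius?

Tabulating Z and e⁻: Be²⁺: 2 e⁻, Z=4, Mg²⁺: 10 e⁻, Z=12, Na⁺: 10 e⁻, Z=11, F⁻: 10 e⁻, Z=9, O²⁻: 10 e⁻, Z=8. Be²⁺ < Mg²⁺ (same group, 1 shell fewer); Mg²⁺ < Na⁺ (both 10 e⁻, Z=12>11); Na⁺ < F⁻ (isoelectronic, higher Z=11 is smaller); F⁻ < O²⁻ (isoelectronic, higher Z=9 is smaller).
Ordering: Be²⁺ < Mg²⁺ < Na⁺ < F⁻ < O²⁻. The fourth largest is Mg²⁺.

Mg²⁺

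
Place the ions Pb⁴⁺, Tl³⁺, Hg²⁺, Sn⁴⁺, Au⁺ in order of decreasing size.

Au⁺ > Hg²⁺ > Tl³⁺ > Pb⁴⁺ > Sn⁴⁺

Sn⁴⁺ has 46 e⁻ (Z=50), Pb⁴⁺ has 78 e⁻ (Z=82), Tl³⁺ has 78 e⁻ (Z=81), Hg²⁺ has 78 e⁻ (Z=80), Au⁺ has 78 e⁻ (Z=79). Sn⁴⁺ < Pb⁴⁺ (same group, period 5 vs 6); Pb⁴⁺ < Tl³⁺ (both 78 e⁻, Z=82>81); Tl³⁺ < Hg²⁺ (both 78 e⁻, Z=81>80); Hg²⁺ < Au⁺ (isoelectronic, higher Z=80 is smaller).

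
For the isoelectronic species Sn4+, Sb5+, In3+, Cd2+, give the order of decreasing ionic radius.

Isoelectronic series (46 e⁻ each). Size is set by nuclear charge: more protons means a smaller ion. Sb5+ (Z=51), Sn4+ (Z=50), In3+ (Z=49), Cd2+ (Z=48).

Cd2+ > In3+ > Sn4+ > Sb5+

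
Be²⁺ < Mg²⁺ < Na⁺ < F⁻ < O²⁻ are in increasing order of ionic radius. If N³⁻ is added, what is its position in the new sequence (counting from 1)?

Tabulating Z and e⁻: Be²⁺ (Z=4, 2 e⁻), Mg²⁺ (Z=12, 10 e⁻), Na⁺ (Z=11, 10 e⁻), F⁻ (Z=9, 10 e⁻), O²⁻ (Z=8, 10 e⁻), N³⁻ (Z=7, 10 e⁻). Be²⁺ < Mg²⁺ (same group, 1 shell fewer); Mg²⁺ < Na⁺ (both 10 e⁻, Z=12>11); Na⁺ < F⁻ (both 10 e⁻, Z=11>9); F⁻ < O²⁻ (both 10 e⁻, Z=9>8); O²⁻ < N³⁻ (both 10 e⁻, Z=8>7).
With N³⁻ included the full order is Be²⁺ < Mg²⁺ < Na⁺ < F⁻ < O²⁻ < N³⁻, so it takes position 6.

6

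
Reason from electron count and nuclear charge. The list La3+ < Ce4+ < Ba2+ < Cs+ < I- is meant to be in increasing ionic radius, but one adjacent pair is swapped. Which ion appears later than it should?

Ce4+

The pair La3+, Ce4+ is the wrong way round — both have 54 electrons but Z(Ce)=58 > Z(La)=57, so Ce4+ should be the smaller of the two. All other adjacent pairs agree with periodic trends, so Ce4+ is the misplaced ion.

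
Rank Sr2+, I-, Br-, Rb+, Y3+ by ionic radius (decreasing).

I- > Br- > Rb+ > Sr2+ > Y3+

Tabulating Z and e⁻: Y3+ has 36 e⁻ (Z=39), Sr2+ has 36 e⁻ (Z=38), Rb+ has 36 e⁻ (Z=37), Br- has 36 e⁻ (Z=35), I- has 54 e⁻ (Z=53). Y3+ < Sr2+ (isoelectronic, higher Z=39 is smaller); Sr2+ < Rb+ (isoelectronic, higher Z=38 is smaller); Rb+ < Br- (isoelectronic, higher Z=37 is smaller); Br- < I- (same group, period 4 vs 5).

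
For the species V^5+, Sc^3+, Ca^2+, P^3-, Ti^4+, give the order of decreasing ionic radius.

P^3- > Ca^2+ > Sc^3+ > Ti^4+ > V^5+

These species are isoelectronic with 18 electrons. The only difference is the number of protons: V^5+ (Z=23), Ti^4+ (Z=22), Sc^3+ (Z=21), Ca^2+ (Z=20), P^3- (Z=15). The strongest nuclear pull (V^5+) gives the smallest ion.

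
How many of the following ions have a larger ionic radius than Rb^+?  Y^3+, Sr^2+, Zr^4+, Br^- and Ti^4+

1

Ti^4+: 18 e⁻, Z=22, Zr^4+: 36 e⁻, Z=40, Y^3+: 36 e⁻, Z=39, Sr^2+: 36 e⁻, Z=38, Rb^+: 36 e⁻, Z=37, Br^-: 36 e⁻, Z=35. Ti^4+ < Zr^4+ (same group, 1 shell fewer); Zr^4+ < Y^3+ (isoelectronic, higher Z=40 is smaller); Y^3+ < Sr^2+ (isoelectronic, higher Z=39 is smaller); Sr^2+ < Rb^+ (isoelectronic, higher Z=38 is smaller); Rb^+ < Br^- (both 36 e⁻, Z=37>35).
Overall: Ti^4+ < Zr^4+ < Y^3+ < Sr^2+ < Rb^+ < Br^-. Rb^+ has 4 below it and 1 above. Count: 1.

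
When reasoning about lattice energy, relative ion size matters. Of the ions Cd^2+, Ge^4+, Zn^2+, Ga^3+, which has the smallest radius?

Ge^4+

First list Z and electron count for each: Ge^4+ (Z=32, 28 e⁻), Ga^3+ (Z=31, 28 e⁻), Zn^2+ (Z=30, 28 e⁻), Cd^2+ (Z=48, 46 e⁻). Ge^4+ < Ga^3+ (both 28 e⁻, Z=32>31); Ga^3+ < Zn^2+ (isoelectronic, higher Z=31 is smaller); Zn^2+ < Cd^2+ (same group, 1 shell fewer).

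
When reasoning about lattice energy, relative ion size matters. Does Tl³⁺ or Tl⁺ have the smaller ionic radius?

Tl³⁺

These are all Tl ions. Removing more electrons (higher positive charge) pulls the remaining electrons in closer, so Tl³⁺ is smallest and Tl⁺ is largest.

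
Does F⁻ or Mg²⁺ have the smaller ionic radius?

Mg²⁺

These species are isoelectronic with 10 electrons. The only difference is the number of protons: Mg²⁺ (Z=12), F⁻ (Z=9). The strongest nuclear pull (Mg²⁺) gives the smallest ion.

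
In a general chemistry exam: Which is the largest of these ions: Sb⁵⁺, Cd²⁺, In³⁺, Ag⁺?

These species are isoelectronic with 46 electrons. The only difference is the number of protons: Sb⁵⁺ (Z=51), In³⁺ (Z=49), Cd²⁺ (Z=48), Ag⁺ (Z=47). The strongest nuclear pull (Sb⁵⁺) gives the smallest ion.

Ag⁺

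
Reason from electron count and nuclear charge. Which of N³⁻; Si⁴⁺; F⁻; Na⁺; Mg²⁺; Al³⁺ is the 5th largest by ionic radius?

Al³⁺

All of these have 10 electrons (isoelectronic). With the same electron cloud, the ion with the most protons pulls it in tightest. Nuclear charges: Si⁴⁺ (Z=14), Al³⁺ (Z=13), Mg²⁺ (Z=12), Na⁺ (Z=11), F⁻ (Z=9), N³⁻ (Z=7). Highest Z is smallest.
That gives Si⁴⁺ < Al³⁺ < Mg²⁺ < Na⁺ < F⁻ < N³⁻. From the largest end, number 5 is Al³⁺.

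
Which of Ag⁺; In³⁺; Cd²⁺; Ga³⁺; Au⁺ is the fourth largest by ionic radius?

Electron counts and nuclear charges: Ga³⁺: 28 e⁻, Z=31, In³⁺: 46 e⁻, Z=49, Cd²⁺: 46 e⁻, Z=48, Ag⁺: 46 e⁻, Z=47, Au⁺: 78 e⁻, Z=79. Ga³⁺ < In³⁺ (same group, period 4 vs 5); In³⁺ < Cd²⁺ (isoelectronic, higher Z=49 is smaller); Cd²⁺ < Ag⁺ (both 46 e⁻, Z=48>47); Ag⁺ < Au⁺ (same group, 1 shell fewer).
Full ascending order: Ga³⁺ < In³⁺ < Cd²⁺ < Ag⁺ < Au⁺. Counting from the largest, position 4 is In³⁺.

In³⁺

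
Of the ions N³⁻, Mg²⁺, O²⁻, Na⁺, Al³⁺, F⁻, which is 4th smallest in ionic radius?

Isoelectronic series (10 e⁻ each). Size is set by nuclear charge: more protons means a smaller ion. Al³⁺ (Z=13), Mg²⁺ (Z=12), Na⁺ (Z=11), F⁻ (Z=9), O²⁻ (Z=8), N³⁻ (Z=7).
That gives Al³⁺ < Mg²⁺ < Na⁺ < F⁻ < O²⁻ < N³⁻. From the smallest end, number 4 is F⁻.

F⁻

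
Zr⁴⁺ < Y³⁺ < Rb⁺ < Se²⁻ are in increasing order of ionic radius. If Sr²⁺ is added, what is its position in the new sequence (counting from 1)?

3

Isoelectronic series (36 e⁻ each). Size is set by nuclear charge: more protons means a smaller ion. Zr⁴⁺ (Z=40), Y³⁺ (Z=39), Sr²⁺ (Z=38), Rb⁺ (Z=37), Se²⁻ (Z=34).
The complete sequence is Zr⁴⁺ < Y³⁺ < Sr²⁺ < Rb⁺ < Se²⁻. Sr²⁺ sits at position 3.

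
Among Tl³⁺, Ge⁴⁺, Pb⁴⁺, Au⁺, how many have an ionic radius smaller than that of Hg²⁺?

First list Z and electron count for each: Ge⁴⁺ has 28 e⁻ (Z=32), Pb⁴⁺ has 78 e⁻ (Z=82), Tl³⁺ has 78 e⁻ (Z=81), Hg²⁺ has 78 e⁻ (Z=80), Au⁺ has 78 e⁻ (Z=79). Ge⁴⁺ < Pb⁴⁺ (same group, 2 shells fewer); Pb⁴⁺ < Tl³⁺ (both 78 e⁻, Z=82>81); Tl³⁺ < Hg²⁺ (both 78 e⁻, Z=81>80); Hg²⁺ < Au⁺ (isoelectronic, higher Z=80 is smaller).
Ordering all of them (including Hg²⁺) by radius gives Ge⁴⁺ < Pb⁴⁺ < Tl³⁺ < Hg²⁺ < Au⁺. That's 3.

3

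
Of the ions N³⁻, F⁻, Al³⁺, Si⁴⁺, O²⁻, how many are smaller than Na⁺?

Each ion has 10 electrons. The ranking follows nuclear charge in reverse — greater Z gives a smaller radius. Si⁴⁺ (Z=14), Al³⁺ (Z=13), Na⁺ (Z=11), F⁻ (Z=9), O²⁻ (Z=8), N³⁻ (Z=7).
Overall: Si⁴⁺ < Al³⁺ < Na⁺ < F⁻ < O²⁻ < N³⁻. Na⁺ has 2 below it and 3 above. Count: 2.

2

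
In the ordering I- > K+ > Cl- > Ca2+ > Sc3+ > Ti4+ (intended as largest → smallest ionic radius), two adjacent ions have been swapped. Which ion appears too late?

Cl-

The pair K+, Cl- is the wrong way round — K+ and Cl- share 18 electrons; the higher nuclear charge on K (Z=19) contracts it more, so K+ < Cl-. All other adjacent pairs agree with periodic trends, so Cl- is the misplaced ion.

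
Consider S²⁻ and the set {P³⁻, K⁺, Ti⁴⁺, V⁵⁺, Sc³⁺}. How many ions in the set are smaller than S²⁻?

Isoelectronic series (18 e⁻ each). Size is set by nuclear charge: more protons means a smaller ion. V⁵⁺ (Z=23), Ti⁴⁺ (Z=22), Sc³⁺ (Z=21), K⁺ (Z=19), S²⁻ (Z=16), P³⁻ (Z=15).
Ordering all of them (including S²⁻) by radius gives V⁵⁺ < Ti⁴⁺ < Sc³⁺ < K⁺ < S²⁻ < P³⁻. Count: 4.

4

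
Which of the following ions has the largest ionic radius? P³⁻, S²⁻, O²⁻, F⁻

Tabulating Z and e⁻: F⁻ (Z=9, 10 e⁻), O²⁻ (Z=8, 10 e⁻), S²⁻ (Z=16, 18 e⁻), P³⁻ (Z=15, 18 e⁻). F⁻ < O²⁻ (both 10 e⁻, Z=9>8); O²⁻ < S²⁻ (same group, period 2 vs 3); S²⁻ < P³⁻ (both 18 e⁻, Z=16>15).

P³⁻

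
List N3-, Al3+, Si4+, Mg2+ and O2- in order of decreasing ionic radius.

All of these have 10 electrons (isoelectronic). With the same electron cloud, the ion with the most protons pulls it in tightest. Nuclear charges: Si4+ (Z=14), Al3+ (Z=13), Mg2+ (Z=12), O2- (Z=8), N3- (Z=7). Highest Z is smallest.

N3- > O2- > Mg2+ > Al3+ > Si4+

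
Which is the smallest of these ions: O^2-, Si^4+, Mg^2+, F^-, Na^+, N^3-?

Si^4+

These species are isoelectronic with 10 electrons. The only difference is the number of protons: Si^4+ (Z=14), Mg^2+ (Z=12), Na^+ (Z=11), F^- (Z=9), O^2- (Z=8), N^3- (Z=7). The strongest nuclear pull (Si^4+) gives the smallest ion.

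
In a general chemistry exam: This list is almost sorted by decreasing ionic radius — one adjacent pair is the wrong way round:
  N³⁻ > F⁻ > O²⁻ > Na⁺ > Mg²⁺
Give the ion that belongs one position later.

Check each adjacent pair. F⁻ and O²⁻ are reversed: both have 10 electrons but Z(F)=9 > Z(O)=8, so F⁻ should be the smaller of the two. No other neighbouring pair contradicts the periodic trends, so F⁻ is the ion listed too early.

F⁻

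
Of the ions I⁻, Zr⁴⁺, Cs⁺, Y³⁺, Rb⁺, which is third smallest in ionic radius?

Rb⁺

Electron counts and nuclear charges: Zr⁴⁺ has 36 e⁻ (Z=40), Y³⁺ has 36 e⁻ (Z=39), Rb⁺ has 36 e⁻ (Z=37), Cs⁺ has 54 e⁻ (Z=55), I⁻ has 54 e⁻ (Z=53). Zr⁴⁺ < Y³⁺ (isoelectronic, higher Z=40 is smaller); Y³⁺ < Rb⁺ (both 36 e⁻, Z=39>37); Rb⁺ < Cs⁺ (same group, period 5 vs 6); Cs⁺ < I⁻ (both 54 e⁻, Z=55>53).
Ordering: Zr⁴⁺ < Y³⁺ < Rb⁺ < Cs⁺ < I⁻. The third smallest is Rb⁺.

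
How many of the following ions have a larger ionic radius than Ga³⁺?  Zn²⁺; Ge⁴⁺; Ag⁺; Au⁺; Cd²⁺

4

Work out protons and electrons: Ge⁴⁺ has 28 e⁻ (Z=32), Ga³⁺ has 28 e⁻ (Z=31), Zn²⁺ has 28 e⁻ (Z=30), Cd²⁺ has 46 e⁻ (Z=48), Ag⁺ has 46 e⁻ (Z=47), Au⁺ has 78 e⁻ (Z=79). Ge⁴⁺ < Ga³⁺ (isoelectronic, higher Z=32 is smaller); Ga³⁺ < Zn²⁺ (isoelectronic, higher Z=31 is smaller); Zn²⁺ < Cd²⁺ (same group, 1 shell fewer); Cd²⁺ < Ag⁺ (both 46 e⁻, Z=48>47); Ag⁺ < Au⁺ (same group, period 5 vs 6).
Placing each against Ga³⁺: smaller — Ge⁴⁺; larger — Zn²⁺, Cd²⁺, Ag⁺, Au⁺. So 4 are larger.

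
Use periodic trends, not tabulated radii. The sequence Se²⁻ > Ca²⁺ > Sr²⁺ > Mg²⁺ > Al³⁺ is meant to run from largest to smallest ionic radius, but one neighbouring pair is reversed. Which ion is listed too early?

Ca²⁺

Check each adjacent pair. Ca²⁺ and Sr²⁺ are reversed: same group and charge — period 4 sits above period 5, so Ca²⁺ is smaller. No other neighbouring pair contradicts the periodic trends, so Ca²⁺ is the ion listed too early.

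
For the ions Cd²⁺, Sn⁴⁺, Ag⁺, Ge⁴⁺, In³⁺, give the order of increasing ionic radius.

Tabulating Z and e⁻: Ge⁴⁺ (Z=32, 28 e⁻), Sn⁴⁺ (Z=50, 46 e⁻), In³⁺ (Z=49, 46 e⁻), Cd²⁺ (Z=48, 46 e⁻), Ag⁺ (Z=47, 46 e⁻). Ge⁴⁺ < Sn⁴⁺ (same group, period 4 vs 5); Sn⁴⁺ < In³⁺ (isoelectronic, higher Z=50 is smaller); In³⁺ < Cd²⁺ (isoelectronic, higher Z=49 is smaller); Cd²⁺ < Ag⁺ (isoelectronic, higher Z=48 is smaller).

Ge⁴⁺ < Sn⁴⁺ < In³⁺ < Cd²⁺ < Ag⁺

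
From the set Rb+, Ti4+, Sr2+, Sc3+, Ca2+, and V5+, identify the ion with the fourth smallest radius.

Work out protons and electrons: V5+ (Z=23, 18 e⁻), Ti4+ (Z=22, 18 e⁻), Sc3+ (Z=21, 18 e⁻), Ca2+ (Z=20, 18 e⁻), Sr2+ (Z=38, 36 e⁻), Rb+ (Z=37, 36 e⁻). V5+ < Ti4+ (isoelectronic, higher Z=23 is smaller); Ti4+ < Sc3+ (both 18 e⁻, Z=22>21); Sc3+ < Ca2+ (isoelectronic, higher Z=21 is smaller); Ca2+ < Sr2+ (same group, period 4 vs 5); Sr2+ < Rb+ (isoelectronic, higher Z=38 is smaller).
Ordering: V5+ < Ti4+ < Sc3+ < Ca2+ < Sr2+ < Rb+. The fourth smallest is Ca2+.

Ca2+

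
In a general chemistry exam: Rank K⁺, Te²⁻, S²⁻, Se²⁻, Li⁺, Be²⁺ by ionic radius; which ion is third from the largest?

Tabulating Z and e⁻: Be²⁺ (Z=4, 2 e⁻), Li⁺ (Z=3, 2 e⁻), K⁺ (Z=19, 18 e⁻), S²⁻ (Z=16, 18 e⁻), Se²⁻ (Z=34, 36 e⁻), Te²⁻ (Z=52, 54 e⁻). Be²⁺ < Li⁺ (both 2 e⁻, Z=4>3); Li⁺ < K⁺ (same group, 2 shells fewer); K⁺ < S²⁻ (both 18 e⁻, Z=19>16); S²⁻ < Se²⁻ (same group, 1 shell fewer); Se²⁻ < Te²⁻ (same group, period 4 vs 5).
Full ascending order: Be²⁺ < Li⁺ < K⁺ < S²⁻ < Se²⁻ < Te²⁻. Counting from the largest, position 3 is S²⁻.

S²⁻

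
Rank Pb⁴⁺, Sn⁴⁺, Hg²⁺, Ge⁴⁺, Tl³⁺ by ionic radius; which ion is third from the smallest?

Work out protons and electrons: Ge⁴⁺: 28 e⁻, Z=32, Sn⁴⁺: 46 e⁻, Z=50, Pb⁴⁺: 78 e⁻, Z=82, Tl³⁺: 78 e⁻, Z=81, Hg²⁺: 78 e⁻, Z=80. Ge⁴⁺ < Sn⁴⁺ (same group, 1 shell fewer); Sn⁴⁺ < Pb⁴⁺ (same group, 1 shell fewer); Pb⁴⁺ < Tl³⁺ (both 78 e⁻, Z=82>81); Tl³⁺ < Hg²⁺ (isoelectronic, higher Z=81 is smaller).
So the order is Ge⁴⁺ < Sn⁴⁺ < Pb⁴⁺ < Tl³⁺ < Hg²⁺; the 3rd-smallest ion is Pb⁴⁺.

Pb⁴⁺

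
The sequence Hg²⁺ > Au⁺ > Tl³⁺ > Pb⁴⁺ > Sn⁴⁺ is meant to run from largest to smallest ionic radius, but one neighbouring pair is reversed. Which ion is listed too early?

Hg²⁺

Compare adjacent ions: Hg²⁺ and Au⁺ share 78 electrons; the higher nuclear charge on Hg (Z=80) contracts it more, so Hg²⁺ < Au⁺ — yet in this decreasing list Hg²⁺ sits before Au⁺. Nothing else is reversed, so Hg²⁺ should move one place to the right.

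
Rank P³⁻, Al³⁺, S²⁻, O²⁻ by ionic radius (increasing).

First list Z and electron count for each: Al³⁺: 10 e⁻, Z=13, O²⁻: 10 e⁻, Z=8, S²⁻: 18 e⁻, Z=16, P³⁻: 18 e⁻, Z=15. Al³⁺ < O²⁻ (isoelectronic, higher Z=13 is smaller); O²⁻ < S²⁻ (same group, 1 shell fewer); S²⁻ < P³⁻ (isoelectronic, higher Z=16 is smaller).

Al³⁺ < O²⁻ < S²⁻ < P³⁻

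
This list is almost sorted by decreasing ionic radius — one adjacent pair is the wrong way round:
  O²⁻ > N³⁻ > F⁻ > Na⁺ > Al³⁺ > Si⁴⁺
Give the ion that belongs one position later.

Scanning neighbour by neighbour, only O²⁻/N³⁻ violates a trend: they are isoelectronic (10 e⁻) and O has more protons than N (8 vs 7), making O²⁻ smaller. That makes O²⁻ the one sitting a position early relative to where it belongs.

O²⁻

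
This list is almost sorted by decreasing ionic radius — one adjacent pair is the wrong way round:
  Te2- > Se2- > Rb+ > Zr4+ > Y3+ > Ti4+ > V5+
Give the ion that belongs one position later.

The pair Zr4+, Y3+ is the wrong way round — Zr4+ and Y3+ share 36 electrons; the higher nuclear charge on Zr (Z=40) contracts it more, so Zr4+ < Y3+. All other adjacent pairs agree with periodic trends, so Zr4+ is the misplaced ion.

Zr4+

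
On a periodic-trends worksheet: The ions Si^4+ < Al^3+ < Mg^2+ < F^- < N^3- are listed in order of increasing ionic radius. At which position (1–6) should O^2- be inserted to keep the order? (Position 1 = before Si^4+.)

5

Each ion has 10 electrons. The ranking follows nuclear charge in reverse — greater Z gives a smaller radius. Si^4+ (Z=14), Al^3+ (Z=13), Mg^2+ (Z=12), F^- (Z=9), O^2- (Z=8), N^3- (Z=7).
Merged order: Si^4+ < Al^3+ < Mg^2+ < F^- < O^2- < N^3- — O^2- is number 5.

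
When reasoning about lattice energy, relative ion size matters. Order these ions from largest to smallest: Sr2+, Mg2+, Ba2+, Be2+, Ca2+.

These ions sit in one column with identical charge. Each step down the periodic table adds a principal shell, increasing the radius.

Ba2+ > Sr2+ > Ca2+ > Mg2+ > Be2+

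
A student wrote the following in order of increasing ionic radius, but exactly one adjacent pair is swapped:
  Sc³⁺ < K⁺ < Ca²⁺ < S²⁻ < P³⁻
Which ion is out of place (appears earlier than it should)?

K⁺

The pair K⁺, Ca²⁺ is the wrong way round — both have 18 electrons but Z(Ca)=20 > Z(K)=19, so Ca²⁺ should be the smaller of the two. All other adjacent pairs agree with periodic trends, so K⁺ is the misplaced ion.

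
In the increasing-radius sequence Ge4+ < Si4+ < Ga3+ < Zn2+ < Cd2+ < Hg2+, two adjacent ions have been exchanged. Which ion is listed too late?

Si4+

Compare adjacent ions: Si4+ and Ge4+ are in one column with the same charge; the lighter period-3 ion has one fewer shell and is smaller — yet in this increasing list Ge4+ sits before Si4+. Nothing else is reversed, so Si4+ should move one place to the left.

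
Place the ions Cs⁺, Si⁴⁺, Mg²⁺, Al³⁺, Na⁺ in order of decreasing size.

Cs⁺ > Na⁺ > Mg²⁺ > Al³⁺ > Si⁴⁺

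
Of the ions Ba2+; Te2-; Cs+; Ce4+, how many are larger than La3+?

3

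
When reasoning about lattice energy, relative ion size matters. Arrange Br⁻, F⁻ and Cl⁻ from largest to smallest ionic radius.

Br⁻ > Cl⁻ > F⁻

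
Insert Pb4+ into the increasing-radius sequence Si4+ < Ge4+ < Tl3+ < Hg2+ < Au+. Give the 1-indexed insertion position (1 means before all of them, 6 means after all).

3

Tabulating Z and e⁻: Si4+ (Z=14, 10 e⁻), Ge4+ (Z=32, 28 e⁻), Pb4+ (Z=82, 78 e⁻), Tl3+ (Z=81, 78 e⁻), Hg2+ (Z=80, 78 e⁻), Au+ (Z=79, 78 e⁻). Si4+ < Ge4+ (same group, period 3 vs 4); Ge4+ < Pb4+ (same group, period 4 vs 6); Pb4+ < Tl3+ (both 78 e⁻, Z=82>81); Tl3+ < Hg2+ (isoelectronic, higher Z=81 is smaller); Hg2+ < Au+ (both 78 e⁻, Z=80>79).
Merged order: Si4+ < Ge4+ < Pb4+ < Tl3+ < Hg2+ < Au+ — Pb4+ is number 3.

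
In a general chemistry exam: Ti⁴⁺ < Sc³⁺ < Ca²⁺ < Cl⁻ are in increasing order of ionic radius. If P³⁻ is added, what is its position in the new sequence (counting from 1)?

5

These species are isoelectronic with 18 electrons. The only difference is the number of protons: Ti⁴⁺ (Z=22), Sc³⁺ (Z=21), Ca²⁺ (Z=20), Cl⁻ (Z=17), P³⁻ (Z=15). The strongest nuclear pull (Ti⁴⁺) gives the smallest ion.
Putting P³⁻ in gives Ti⁴⁺ < Sc³⁺ < Ca²⁺ < Cl⁻ < P³⁻; it lands at slot 5.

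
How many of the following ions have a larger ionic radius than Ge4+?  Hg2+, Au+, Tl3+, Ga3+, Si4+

4

Tabulating Z and e⁻: Si4+: 10 e⁻, Z=14, Ge4+: 28 e⁻, Z=32, Ga3+: 28 e⁻, Z=31, Tl3+: 78 e⁻, Z=81, Hg2+: 78 e⁻, Z=80, Au+: 78 e⁻, Z=79. Si4+ < Ge4+ (same group, period 3 vs 4); Ge4+ < Ga3+ (both 28 e⁻, Z=32>31); Ga3+ < Tl3+ (same group, period 4 vs 6); Tl3+ < Hg2+ (isoelectronic, higher Z=81 is smaller); Hg2+ < Au+ (isoelectronic, higher Z=80 is smaller).
Placing each against Ge4+: smaller — Si4+; larger — Ga3+, Tl3+, Hg2+, Au+. So 4 are larger.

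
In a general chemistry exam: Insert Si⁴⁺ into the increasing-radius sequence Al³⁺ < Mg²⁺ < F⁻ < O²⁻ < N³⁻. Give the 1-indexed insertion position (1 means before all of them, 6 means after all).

These species are isoelectronic with 10 electrons. The only difference is the number of protons: Si⁴⁺ (Z=14), Al³⁺ (Z=13), Mg²⁺ (Z=12), F⁻ (Z=9), O²⁻ (Z=8), N³⁻ (Z=7). The strongest nuclear pull (Si⁴⁺) gives the smallest ion.
The complete sequence is Si⁴⁺ < Al³⁺ < Mg²⁺ < F⁻ < O²⁻ < N³⁻. Si⁴⁺ sits at position 1.

1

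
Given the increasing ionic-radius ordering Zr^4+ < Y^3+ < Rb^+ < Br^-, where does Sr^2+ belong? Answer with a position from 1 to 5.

Each ion has 36 electrons. The ranking follows nuclear charge in reverse — greater Z gives a smaller radius. Zr^4+ (Z=40), Y^3+ (Z=39), Sr^2+ (Z=38), Rb^+ (Z=37), Br^- (Z=35).
With Sr^2+ included the full order is Zr^4+ < Y^3+ < Sr^2+ < Rb^+ < Br^-, so it takes position 3.

3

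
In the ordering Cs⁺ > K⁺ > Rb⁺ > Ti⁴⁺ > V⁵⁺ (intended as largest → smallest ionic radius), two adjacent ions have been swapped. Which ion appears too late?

Rb⁺

Check each adjacent pair. K⁺ and Rb⁺ are reversed: both in group 1 with the same charge; K⁺ (period 4) has the smaller radius. No other neighbouring pair contradicts the periodic trends, so Rb⁺ is the ion listed too late.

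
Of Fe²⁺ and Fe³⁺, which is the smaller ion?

Fe³⁺

Same element, different charge: the more highly charged cation has fewer electrons and a greater effective nuclear charge per electron, making Fe³⁺ the smallest.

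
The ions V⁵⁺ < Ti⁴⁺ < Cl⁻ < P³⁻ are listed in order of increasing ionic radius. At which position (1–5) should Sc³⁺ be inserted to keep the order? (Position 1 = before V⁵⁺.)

These species are isoelectronic with 18 electrons. The only difference is the number of protons: V⁵⁺ (Z=23), Ti⁴⁺ (Z=22), Sc³⁺ (Z=21), Cl⁻ (Z=17), P³⁻ (Z=15). The strongest nuclear pull (V⁵⁺) gives the smallest ion.
Putting Sc³⁺ in gives V⁵⁺ < Ti⁴⁺ < Sc³⁺ < Cl⁻ < P³⁻; it lands at slot 3.

3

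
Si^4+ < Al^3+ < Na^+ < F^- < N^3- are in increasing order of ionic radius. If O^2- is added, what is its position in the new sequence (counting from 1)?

These species are isoelectronic with 10 electrons. The only difference is the number of protons: Si^4+ (Z=14), Al^3+ (Z=13), Na^+ (Z=11), F^- (Z=9), O^2- (Z=8), N^3- (Z=7). The strongest nuclear pull (Si^4+) gives the smallest ion.
With O^2- included the full order is Si^4+ < Al^3+ < Na^+ < F^- < O^2- < N^3-, so it takes position 5.

5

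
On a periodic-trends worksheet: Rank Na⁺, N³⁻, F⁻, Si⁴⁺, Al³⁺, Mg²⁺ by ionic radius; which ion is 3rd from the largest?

These species are isoelectronic with 10 electrons. The only difference is the number of protons: Si⁴⁺ (Z=14), Al³⁺ (Z=13), Mg²⁺ (Z=12), Na⁺ (Z=11), F⁻ (Z=9), N³⁻ (Z=7). The strongest nuclear pull (Si⁴⁺) gives the smallest ion.
Ordering: Si⁴⁺ < Al³⁺ < Mg²⁺ < Na⁺ < F⁻ < N³⁻. The 3rd largest is Na⁺.

Na⁺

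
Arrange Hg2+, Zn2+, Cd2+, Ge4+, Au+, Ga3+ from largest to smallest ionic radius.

Au+ > Hg2+ > Cd2+ > Zn2+ > Ga3+ > Ge4+

Electron counts and nuclear charges: Ge4+ (Z=32, 28 e⁻), Ga3+ (Z=31, 28 e⁻), Zn2+ (Z=30, 28 e⁻), Cd2+ (Z=48, 46 e⁻), Hg2+ (Z=80, 78 e⁻), Au+ (Z=79, 78 e⁻). Ge4+ < Ga3+ (both 28 e⁻, Z=32>31); Ga3+ < Zn2+ (isoelectronic, higher Z=31 is smaller); Zn2+ < Cd2+ (same group, 1 shell fewer); Cd2+ < Hg2+ (same group, 1 shell fewer); Hg2+ < Au+ (isoelectronic, higher Z=80 is smaller).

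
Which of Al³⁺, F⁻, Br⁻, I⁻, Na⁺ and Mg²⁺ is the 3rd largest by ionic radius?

Work out protons and electrons: Al³⁺ has 10 e⁻ (Z=13), Mg²⁺ has 10 e⁻ (Z=12), Na⁺ has 10 e⁻ (Z=11), F⁻ has 10 e⁻ (Z=9), Br⁻ has 36 e⁻ (Z=35), I⁻ has 54 e⁻ (Z=53). Al³⁺ < Mg²⁺ (isoelectronic, higher Z=13 is smaller); Mg²⁺ < Na⁺ (isoelectronic, higher Z=12 is smaller); Na⁺ < F⁻ (both 10 e⁻, Z=11>9); F⁻ < Br⁻ (same group, period 2 vs 4); Br⁻ < I⁻ (same group, period 4 vs 5).
That gives Al³⁺ < Mg²⁺ < Na⁺ < F⁻ < Br⁻ < I⁻. From the largest end, number 3 is F⁻.

F⁻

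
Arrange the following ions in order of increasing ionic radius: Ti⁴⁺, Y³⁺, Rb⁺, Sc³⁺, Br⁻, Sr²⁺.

Ti⁴⁺ < Sc³⁺ < Y³⁺ < Sr²⁺ < Rb⁺ < Br⁻

Ti⁴⁺ (Z=22, 18 e⁻), Sc³⁺ (Z=21, 18 e⁻), Y³⁺ (Z=39, 36 e⁻), Sr²⁺ (Z=38, 36 e⁻), Rb⁺ (Z=37, 36 e⁻), Br⁻ (Z=35, 36 e⁻). Ti⁴⁺ < Sc³⁺ (both 18 e⁻, Z=22>21); Sc³⁺ < Y³⁺ (same group, 1 shell fewer); Y³⁺ < Sr²⁺ (both 36 e⁻, Z=39>38); Sr²⁺ < Rb⁺ (both 36 e⁻, Z=38>37); Rb⁺ < Br⁻ (both 36 e⁻, Z=37>35).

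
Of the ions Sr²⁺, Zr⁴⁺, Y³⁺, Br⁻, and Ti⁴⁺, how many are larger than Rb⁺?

1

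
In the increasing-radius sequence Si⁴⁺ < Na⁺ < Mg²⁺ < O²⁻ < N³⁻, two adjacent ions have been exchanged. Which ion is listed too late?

Scanning neighbour by neighbour, only Na⁺/Mg²⁺ violates a trend: Mg²⁺ and Na⁺ share 10 electrons; the higher nuclear charge on Mg (Z=12) contracts it more, so Mg²⁺ < Na⁺. That makes Mg²⁺ the one sitting a position late relative to where it belongs.

Mg²⁺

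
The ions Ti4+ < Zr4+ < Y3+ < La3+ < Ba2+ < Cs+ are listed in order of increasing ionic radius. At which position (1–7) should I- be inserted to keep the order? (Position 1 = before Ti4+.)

7

Ti4+ has 18 e⁻ (Z=22), Zr4+ has 36 e⁻ (Z=40), Y3+ has 36 e⁻ (Z=39), La3+ has 54 e⁻ (Z=57), Ba2+ has 54 e⁻ (Z=56), Cs+ has 54 e⁻ (Z=55), I- has 54 e⁻ (Z=53). Ti4+ < Zr4+ (same group, 1 shell fewer); Zr4+ < Y3+ (both 36 e⁻, Z=40>39); Y3+ < La3+ (same group, 1 shell fewer); La3+ < Ba2+ (both 54 e⁻, Z=57>56); Ba2+ < Cs+ (both 54 e⁻, Z=56>55); Cs+ < I- (both 54 e⁻, Z=55>53).
With I- included the full order is Ti4+ < Zr4+ < Y3+ < La3+ < Ba2+ < Cs+ < I-, so it takes position 7.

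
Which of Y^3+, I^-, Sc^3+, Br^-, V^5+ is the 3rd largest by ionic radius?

Work out protons and electrons: V^5+: 18 e⁻, Z=23, Sc^3+: 18 e⁻, Z=21, Y^3+: 36 e⁻, Z=39, Br^-: 36 e⁻, Z=35, I^-: 54 e⁻, Z=53. V^5+ < Sc^3+ (isoelectronic, higher Z=23 is smaller); Sc^3+ < Y^3+ (same group, period 4 vs 5); Y^3+ < Br^- (isoelectronic, higher Z=39 is smaller); Br^- < I^- (same group, period 4 vs 5).
That gives V^5+ < Sc^3+ < Y^3+ < Br^- < I^-. From the largest end, number 3 is Y^3+.

Y^3+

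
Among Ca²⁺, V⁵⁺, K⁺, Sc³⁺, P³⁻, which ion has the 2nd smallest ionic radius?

All of these have 18 electrons (isoelectronic). With the same electron cloud, the ion with the most protons pulls it in tightest. Nuclear charges: V⁵⁺ (Z=23), Sc³⁺ (Z=21), Ca²⁺ (Z=20), K⁺ (Z=19), P³⁻ (Z=15). Highest Z is smallest.
So the order is V⁵⁺ < Sc³⁺ < Ca²⁺ < K⁺ < P³⁻; the 2nd-smallest ion is Sc³⁺.

Sc³⁺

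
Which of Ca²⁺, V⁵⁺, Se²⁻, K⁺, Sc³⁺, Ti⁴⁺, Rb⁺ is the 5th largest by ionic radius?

Work out protons and electrons: V⁵⁺ has 18 e⁻ (Z=23), Ti⁴⁺ has 18 e⁻ (Z=22), Sc³⁺ has 18 e⁻ (Z=21), Ca²⁺ has 18 e⁻ (Z=20), K⁺ has 18 e⁻ (Z=19), Rb⁺ has 36 e⁻ (Z=37), Se²⁻ has 36 e⁻ (Z=34). V⁵⁺ < Ti⁴⁺ (isoelectronic, higher Z=23 is smaller); Ti⁴⁺ < Sc³⁺ (isoelectronic, higher Z=22 is smaller); Sc³⁺ < Ca²⁺ (both 18 e⁻, Z=21>20); Ca²⁺ < K⁺ (isoelectronic, higher Z=20 is smaller); K⁺ < Rb⁺ (same group, 1 shell fewer); Rb⁺ < Se²⁻ (both 36 e⁻, Z=37>34).
Full ascending order: V⁵⁺ < Ti⁴⁺ < Sc³⁺ < Ca²⁺ < K⁺ < Rb⁺ < Se²⁻. Counting from the largest, position 5 is Sc³⁺.

Sc³⁺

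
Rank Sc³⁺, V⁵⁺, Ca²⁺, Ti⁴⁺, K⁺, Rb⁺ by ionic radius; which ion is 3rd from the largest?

Ca²⁺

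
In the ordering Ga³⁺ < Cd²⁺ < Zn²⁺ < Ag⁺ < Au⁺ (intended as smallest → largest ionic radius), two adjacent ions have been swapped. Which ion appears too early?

Check each adjacent pair. Cd²⁺ and Zn²⁺ are reversed: both in group 12 with the same charge; Zn²⁺ (period 4) has the smaller radius. No other neighbouring pair contradicts the periodic trends, so Cd²⁺ is the ion listed too early.

Cd²⁺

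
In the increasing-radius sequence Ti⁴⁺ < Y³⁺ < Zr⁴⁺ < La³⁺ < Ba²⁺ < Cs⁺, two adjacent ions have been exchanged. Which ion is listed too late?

Zr⁴⁺

Scanning neighbour by neighbour, only Y³⁺/Zr⁴⁺ violates a trend: Zr⁴⁺ and Y³⁺ share 36 electrons; the higher nuclear charge on Zr (Z=40) contracts it more, so Zr⁴⁺ < Y³⁺. That makes Zr⁴⁺ the one sitting a position late relative to where it belongs.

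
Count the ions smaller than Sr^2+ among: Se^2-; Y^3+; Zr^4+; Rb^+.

2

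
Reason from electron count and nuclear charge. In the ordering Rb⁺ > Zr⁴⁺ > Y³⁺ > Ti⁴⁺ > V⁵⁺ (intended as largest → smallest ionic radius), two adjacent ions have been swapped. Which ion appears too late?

Y³⁺

The pair Zr⁴⁺, Y³⁺ is the wrong way round — Zr⁴⁺ and Y³⁺ share 36 electrons; the higher nuclear charge on Zr (Z=40) contracts it more, so Zr⁴⁺ < Y³⁺. All other adjacent pairs agree with periodic trends, so Y³⁺ is the misplaced ion.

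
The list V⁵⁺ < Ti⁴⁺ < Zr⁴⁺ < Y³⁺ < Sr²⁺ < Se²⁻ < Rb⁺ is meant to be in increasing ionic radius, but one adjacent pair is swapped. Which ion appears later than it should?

Check each adjacent pair. Se²⁻ and Rb⁺ are reversed: both have 36 electrons but Z(Rb)=37 > Z(Se)=34, so Rb⁺ should be the smaller of the two. No other neighbouring pair contradicts the periodic trends, so Rb⁺ is the ion listed too late.

Rb⁺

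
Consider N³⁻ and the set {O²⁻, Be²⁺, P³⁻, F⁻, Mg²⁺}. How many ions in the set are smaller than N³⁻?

4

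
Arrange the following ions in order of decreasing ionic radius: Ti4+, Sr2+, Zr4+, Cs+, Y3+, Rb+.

Cs+ > Rb+ > Sr2+ > Y3+ > Zr4+ > Ti4+

First list Z and electron count for each: Ti4+ (Z=22, 18 e⁻), Zr4+ (Z=40, 36 e⁻), Y3+ (Z=39, 36 e⁻), Sr2+ (Z=38, 36 e⁻), Rb+ (Z=37, 36 e⁻), Cs+ (Z=55, 54 e⁻). Ti4+ < Zr4+ (same group, 1 shell fewer); Zr4+ < Y3+ (both 36 e⁻, Z=40>39); Y3+ < Sr2+ (isoelectronic, higher Z=39 is smaller); Sr2+ < Rb+ (both 36 e⁻, Z=38>37); Rb+ < Cs+ (same group, 1 shell fewer).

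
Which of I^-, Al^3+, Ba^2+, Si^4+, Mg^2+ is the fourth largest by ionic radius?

Al^3+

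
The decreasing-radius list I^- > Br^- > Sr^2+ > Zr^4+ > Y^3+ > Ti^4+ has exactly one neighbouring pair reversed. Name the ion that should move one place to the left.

Scanning neighbour by neighbour, only Zr^4+/Y^3+ violates a trend: they are isoelectronic (36 e⁻) and Zr has more protons than Y (40 vs 39), making Zr^4+ smaller. That makes Y^3+ the one sitting a position late relative to where it belongs.

Y^3+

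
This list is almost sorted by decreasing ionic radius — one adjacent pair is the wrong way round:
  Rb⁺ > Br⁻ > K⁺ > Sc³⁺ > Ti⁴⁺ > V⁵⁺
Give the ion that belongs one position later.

Rb⁺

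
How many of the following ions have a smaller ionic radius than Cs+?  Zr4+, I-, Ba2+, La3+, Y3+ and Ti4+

5

Ti4+ has 18 e⁻ (Z=22), Zr4+ has 36 e⁻ (Z=40), Y3+ has 36 e⁻ (Z=39), La3+ has 54 e⁻ (Z=57), Ba2+ has 54 e⁻ (Z=56), Cs+ has 54 e⁻ (Z=55), I- has 54 e⁻ (Z=53). Ti4+ < Zr4+ (same group, 1 shell fewer); Zr4+ < Y3+ (isoelectronic, higher Z=40 is smaller); Y3+ < La3+ (same group, period 5 vs 6); La3+ < Ba2+ (both 54 e⁻, Z=57>56); Ba2+ < Cs+ (isoelectronic, higher Z=56 is smaller); Cs+ < I- (isoelectronic, higher Z=55 is smaller).
Relative to Cs+, the ions that are smaller are Ti4+, Zr4+, Y3+, La3+, Ba2+. Count: 5.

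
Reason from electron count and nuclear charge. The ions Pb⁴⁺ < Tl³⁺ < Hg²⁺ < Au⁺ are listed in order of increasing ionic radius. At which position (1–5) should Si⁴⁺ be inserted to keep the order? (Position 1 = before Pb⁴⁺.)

1

Tabulating Z and e⁻: Si⁴⁺ has 10 e⁻ (Z=14), Pb⁴⁺ has 78 e⁻ (Z=82), Tl³⁺ has 78 e⁻ (Z=81), Hg²⁺ has 78 e⁻ (Z=80), Au⁺ has 78 e⁻ (Z=79). Si⁴⁺ < Pb⁴⁺ (same group, period 3 vs 6); Pb⁴⁺ < Tl³⁺ (both 78 e⁻, Z=82>81); Tl³⁺ < Hg²⁺ (isoelectronic, higher Z=81 is smaller); Hg²⁺ < Au⁺ (isoelectronic, higher Z=80 is smaller).
Putting Si⁴⁺ in gives Si⁴⁺ < Pb⁴⁺ < Tl³⁺ < Hg²⁺ < Au⁺; it lands at slot 1.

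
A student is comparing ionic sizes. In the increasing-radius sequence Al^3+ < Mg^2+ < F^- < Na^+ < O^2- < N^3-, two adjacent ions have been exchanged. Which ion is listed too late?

Na^+

The pair F^-, Na^+ is the wrong way round — they are isoelectronic (10 e⁻) and Na has more protons than F (11 vs 9), making Na^+ smaller. All other adjacent pairs agree with periodic trends, so Na^+ is the misplaced ion.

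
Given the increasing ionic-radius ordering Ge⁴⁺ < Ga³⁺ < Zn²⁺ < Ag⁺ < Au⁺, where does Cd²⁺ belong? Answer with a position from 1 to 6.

Ge⁴⁺: 28 e⁻, Z=32, Ga³⁺: 28 e⁻, Z=31, Zn²⁺: 28 e⁻, Z=30, Cd²⁺: 46 e⁻, Z=48, Ag⁺: 46 e⁻, Z=47, Au⁺: 78 e⁻, Z=79. Ge⁴⁺ < Ga³⁺ (isoelectronic, higher Z=32 is smaller); Ga³⁺ < Zn²⁺ (isoelectronic, higher Z=31 is smaller); Zn²⁺ < Cd²⁺ (same group, 1 shell fewer); Cd²⁺ < Ag⁺ (both 46 e⁻, Z=48>47); Ag⁺ < Au⁺ (same group, period 5 vs 6).
The complete sequence is Ge⁴⁺ < Ga³⁺ < Zn²⁺ < Cd²⁺ < Ag⁺ < Au⁺. Cd²⁺ sits at position 4.

4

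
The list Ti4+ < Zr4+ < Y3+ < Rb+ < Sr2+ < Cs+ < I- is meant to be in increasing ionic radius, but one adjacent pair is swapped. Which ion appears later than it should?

Check each adjacent pair. Rb+ and Sr2+ are reversed: Sr2+ and Rb+ share 36 electrons; the higher nuclear charge on Sr (Z=38) contracts it more, so Sr2+ < Rb+. No other neighbouring pair contradicts the periodic trends, so Sr2+ is the ion listed too late.

Sr2+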